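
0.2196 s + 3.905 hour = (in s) 1.406e+04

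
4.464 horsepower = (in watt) 3329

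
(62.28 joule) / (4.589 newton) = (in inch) 534.3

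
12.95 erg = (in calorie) 3.095e-07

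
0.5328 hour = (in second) 1918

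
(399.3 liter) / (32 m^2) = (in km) 1.248e-05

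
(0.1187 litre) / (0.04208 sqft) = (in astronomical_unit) 2.03e-13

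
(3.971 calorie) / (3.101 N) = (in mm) 5358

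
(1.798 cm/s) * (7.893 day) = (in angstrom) 1.226e+14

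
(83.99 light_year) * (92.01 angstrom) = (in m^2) 7.311e+09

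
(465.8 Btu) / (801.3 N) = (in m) 613.3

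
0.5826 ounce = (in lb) 0.03641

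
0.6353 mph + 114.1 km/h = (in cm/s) 3198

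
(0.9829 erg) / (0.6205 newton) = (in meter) 1.584e-07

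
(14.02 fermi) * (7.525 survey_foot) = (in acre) 7.946e-18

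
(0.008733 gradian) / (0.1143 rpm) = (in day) 1.326e-07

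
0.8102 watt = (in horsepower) 0.001086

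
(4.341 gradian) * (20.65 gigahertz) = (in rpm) 1.345e+10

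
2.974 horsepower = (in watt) 2218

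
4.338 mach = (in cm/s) 1.477e+05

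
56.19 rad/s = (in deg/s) 3219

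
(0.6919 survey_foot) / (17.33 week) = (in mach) 5.909e-11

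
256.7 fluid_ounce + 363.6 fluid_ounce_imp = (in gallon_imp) 3.942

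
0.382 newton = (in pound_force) 0.08588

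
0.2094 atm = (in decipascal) 2.122e+05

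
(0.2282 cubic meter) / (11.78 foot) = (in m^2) 0.06356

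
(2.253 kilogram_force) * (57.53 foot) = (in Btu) 0.3672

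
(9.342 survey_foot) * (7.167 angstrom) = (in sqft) 2.197e-08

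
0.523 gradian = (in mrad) 8.215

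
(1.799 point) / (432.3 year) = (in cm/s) 4.655e-12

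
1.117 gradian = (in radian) 0.01755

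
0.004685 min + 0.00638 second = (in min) 0.004791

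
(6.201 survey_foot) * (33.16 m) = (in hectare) 0.006267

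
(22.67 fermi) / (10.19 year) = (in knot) 1.371e-22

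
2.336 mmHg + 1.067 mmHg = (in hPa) 4.537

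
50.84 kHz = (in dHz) 5.084e+05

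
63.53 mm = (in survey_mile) 3.948e-05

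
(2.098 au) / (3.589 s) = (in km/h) 3.148e+11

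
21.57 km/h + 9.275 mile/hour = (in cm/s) 1014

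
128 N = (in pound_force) 28.78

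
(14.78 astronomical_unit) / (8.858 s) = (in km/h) 8.986e+11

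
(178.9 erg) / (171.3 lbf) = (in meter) 2.348e-08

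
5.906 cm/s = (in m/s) 0.05906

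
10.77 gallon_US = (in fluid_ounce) 1379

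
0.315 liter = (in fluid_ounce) 10.65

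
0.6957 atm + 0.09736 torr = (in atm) 0.6958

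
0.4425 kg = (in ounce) 15.61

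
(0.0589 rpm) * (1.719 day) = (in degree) 5.249e+04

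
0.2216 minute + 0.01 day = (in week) 0.001451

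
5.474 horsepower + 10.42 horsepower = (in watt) 1.185e+04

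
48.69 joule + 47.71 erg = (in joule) 48.69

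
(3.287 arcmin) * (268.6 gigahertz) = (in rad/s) 2.568e+08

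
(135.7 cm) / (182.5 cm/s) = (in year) 2.358e-08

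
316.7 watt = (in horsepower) 0.4247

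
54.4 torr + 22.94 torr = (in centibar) 10.31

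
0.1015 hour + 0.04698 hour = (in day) 0.006187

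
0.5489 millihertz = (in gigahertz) 5.489e-13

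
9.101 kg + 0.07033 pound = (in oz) 322.2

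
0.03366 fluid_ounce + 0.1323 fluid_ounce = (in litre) 0.004908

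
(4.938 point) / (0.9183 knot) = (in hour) 1.024e-06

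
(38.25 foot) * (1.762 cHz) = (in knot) 0.3993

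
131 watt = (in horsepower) 0.1757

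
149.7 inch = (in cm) 380.2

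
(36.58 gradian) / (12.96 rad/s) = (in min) 0.0007389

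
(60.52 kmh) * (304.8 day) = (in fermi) 4.427e+23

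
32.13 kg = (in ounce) 1133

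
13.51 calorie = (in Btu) 0.05358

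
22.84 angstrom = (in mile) 1.419e-12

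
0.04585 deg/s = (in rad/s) 0.0008002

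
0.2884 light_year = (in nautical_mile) 1.473e+12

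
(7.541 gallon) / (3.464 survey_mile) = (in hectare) 5.121e-10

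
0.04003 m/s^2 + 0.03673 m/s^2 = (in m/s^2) 0.07676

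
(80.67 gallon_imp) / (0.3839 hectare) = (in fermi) 9.553e+10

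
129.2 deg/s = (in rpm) 21.53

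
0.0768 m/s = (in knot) 0.1493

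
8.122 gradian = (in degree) 7.31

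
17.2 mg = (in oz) 0.0006067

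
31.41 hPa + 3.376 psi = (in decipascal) 2.642e+05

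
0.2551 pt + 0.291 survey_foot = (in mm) 88.79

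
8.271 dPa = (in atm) 8.163e-06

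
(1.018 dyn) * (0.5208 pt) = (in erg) 0.0187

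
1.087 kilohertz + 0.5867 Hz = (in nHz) 1.088e+12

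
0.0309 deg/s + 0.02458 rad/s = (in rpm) 0.2399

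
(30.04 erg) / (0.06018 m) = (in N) 4.992e-05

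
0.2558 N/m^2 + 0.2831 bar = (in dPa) 2.831e+05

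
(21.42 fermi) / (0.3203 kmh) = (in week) 3.981e-19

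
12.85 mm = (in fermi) 1.285e+13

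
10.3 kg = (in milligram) 1.03e+07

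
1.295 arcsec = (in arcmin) 0.02158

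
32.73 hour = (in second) 1.178e+05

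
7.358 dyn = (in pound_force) 1.654e-05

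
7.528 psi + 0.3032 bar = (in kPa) 82.22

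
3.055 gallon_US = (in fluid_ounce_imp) 407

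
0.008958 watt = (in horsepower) 1.201e-05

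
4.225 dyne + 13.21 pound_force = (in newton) 58.76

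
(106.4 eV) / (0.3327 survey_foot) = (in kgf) 1.714e-17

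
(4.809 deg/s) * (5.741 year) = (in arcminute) 5.224e+10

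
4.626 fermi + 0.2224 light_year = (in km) 2.104e+12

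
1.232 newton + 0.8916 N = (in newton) 2.124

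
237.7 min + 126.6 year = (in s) 3.992e+09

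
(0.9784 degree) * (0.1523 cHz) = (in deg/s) 0.00149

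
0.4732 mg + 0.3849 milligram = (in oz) 3.027e-05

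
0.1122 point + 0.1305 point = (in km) 8.562e-08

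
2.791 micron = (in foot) 9.157e-06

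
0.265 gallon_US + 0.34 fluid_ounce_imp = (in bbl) 0.00637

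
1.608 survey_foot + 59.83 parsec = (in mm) 1.846e+21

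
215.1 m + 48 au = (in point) 2.035e+16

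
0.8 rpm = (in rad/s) 0.08378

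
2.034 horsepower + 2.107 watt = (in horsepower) 2.037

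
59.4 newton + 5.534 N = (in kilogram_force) 6.621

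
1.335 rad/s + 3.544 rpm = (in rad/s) 1.706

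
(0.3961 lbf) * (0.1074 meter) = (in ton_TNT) 4.523e-11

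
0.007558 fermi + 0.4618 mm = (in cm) 0.04618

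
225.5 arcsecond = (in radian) 0.001093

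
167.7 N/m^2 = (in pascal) 167.7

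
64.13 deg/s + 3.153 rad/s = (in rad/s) 4.272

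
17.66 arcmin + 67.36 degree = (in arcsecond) 2.436e+05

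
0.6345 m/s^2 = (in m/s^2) 0.6345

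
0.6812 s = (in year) 2.16e-08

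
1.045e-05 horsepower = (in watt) 0.007793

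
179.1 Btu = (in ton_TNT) 4.516e-05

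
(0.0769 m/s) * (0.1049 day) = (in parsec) 2.259e-14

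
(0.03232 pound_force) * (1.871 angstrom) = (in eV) 1.679e+08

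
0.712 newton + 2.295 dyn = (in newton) 0.712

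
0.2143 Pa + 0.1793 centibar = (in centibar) 0.1795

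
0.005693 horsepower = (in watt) 4.245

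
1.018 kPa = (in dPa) 1.018e+04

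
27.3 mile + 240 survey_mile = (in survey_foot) 1.411e+06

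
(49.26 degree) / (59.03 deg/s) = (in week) 1.38e-06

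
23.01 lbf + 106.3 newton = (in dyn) 2.087e+07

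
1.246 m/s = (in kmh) 4.486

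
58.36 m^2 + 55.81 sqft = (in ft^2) 684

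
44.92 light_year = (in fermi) 4.25e+32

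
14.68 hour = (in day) 0.6117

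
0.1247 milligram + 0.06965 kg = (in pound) 0.1536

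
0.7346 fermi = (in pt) 2.082e-12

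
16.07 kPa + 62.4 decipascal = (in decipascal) 1.608e+05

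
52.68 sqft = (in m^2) 4.894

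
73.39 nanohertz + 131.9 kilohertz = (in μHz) 1.319e+11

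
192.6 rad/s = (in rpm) 1839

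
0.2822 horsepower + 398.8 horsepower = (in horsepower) 399.1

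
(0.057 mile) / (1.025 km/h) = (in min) 5.37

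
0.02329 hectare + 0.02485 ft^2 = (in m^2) 232.9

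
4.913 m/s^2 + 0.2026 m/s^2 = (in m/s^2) 5.116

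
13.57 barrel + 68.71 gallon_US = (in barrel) 15.21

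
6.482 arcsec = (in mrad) 0.03143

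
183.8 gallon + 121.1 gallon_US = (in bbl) 7.26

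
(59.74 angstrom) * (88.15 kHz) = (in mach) 1.547e-06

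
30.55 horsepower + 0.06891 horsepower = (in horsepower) 30.62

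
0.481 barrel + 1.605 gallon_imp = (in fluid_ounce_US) 2833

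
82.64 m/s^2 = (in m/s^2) 82.64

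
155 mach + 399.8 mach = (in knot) 3.672e+05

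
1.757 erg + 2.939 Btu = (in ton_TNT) 7.411e-07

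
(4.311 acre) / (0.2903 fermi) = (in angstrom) 6.01e+29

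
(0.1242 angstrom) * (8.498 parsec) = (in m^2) 3.257e+06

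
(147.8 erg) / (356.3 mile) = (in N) 2.578e-11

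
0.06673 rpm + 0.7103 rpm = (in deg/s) 4.662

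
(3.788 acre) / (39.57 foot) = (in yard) 1390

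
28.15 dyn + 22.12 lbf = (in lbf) 22.12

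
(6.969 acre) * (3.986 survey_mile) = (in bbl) 1.138e+09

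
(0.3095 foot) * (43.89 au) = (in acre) 1.531e+08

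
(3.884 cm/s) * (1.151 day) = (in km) 3.862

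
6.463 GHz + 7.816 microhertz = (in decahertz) 6.463e+08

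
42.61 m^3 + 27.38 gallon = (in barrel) 268.7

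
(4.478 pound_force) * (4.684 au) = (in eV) 8.712e+31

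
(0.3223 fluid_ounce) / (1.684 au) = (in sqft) 4.073e-16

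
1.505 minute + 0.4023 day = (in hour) 9.68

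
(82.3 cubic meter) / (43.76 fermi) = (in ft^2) 2.024e+16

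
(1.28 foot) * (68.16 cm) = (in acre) 6.571e-05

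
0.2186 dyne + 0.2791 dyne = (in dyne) 0.4977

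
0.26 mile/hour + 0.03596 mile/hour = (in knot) 0.2572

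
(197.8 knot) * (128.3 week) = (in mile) 4.906e+06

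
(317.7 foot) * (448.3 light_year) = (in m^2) 4.107e+20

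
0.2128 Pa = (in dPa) 2.128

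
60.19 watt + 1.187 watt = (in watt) 61.38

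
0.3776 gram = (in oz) 0.01332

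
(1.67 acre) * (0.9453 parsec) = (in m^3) 1.971e+20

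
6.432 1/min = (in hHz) 0.001072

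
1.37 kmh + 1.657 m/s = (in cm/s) 203.8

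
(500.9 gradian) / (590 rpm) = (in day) 1.474e-06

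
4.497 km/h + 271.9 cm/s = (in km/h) 14.29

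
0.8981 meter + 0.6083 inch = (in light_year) 9.656e-17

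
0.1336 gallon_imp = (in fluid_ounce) 20.54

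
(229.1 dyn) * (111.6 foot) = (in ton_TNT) 1.863e-11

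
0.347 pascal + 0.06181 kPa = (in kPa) 0.06216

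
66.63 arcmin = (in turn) 0.003085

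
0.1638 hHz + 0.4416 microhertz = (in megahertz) 1.638e-05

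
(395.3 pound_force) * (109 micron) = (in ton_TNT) 4.581e-11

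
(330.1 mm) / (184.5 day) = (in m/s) 2.071e-08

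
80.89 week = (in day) 566.2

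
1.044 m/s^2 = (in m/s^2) 1.044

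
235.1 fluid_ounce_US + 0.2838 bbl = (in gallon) 13.76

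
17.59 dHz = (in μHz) 1.759e+06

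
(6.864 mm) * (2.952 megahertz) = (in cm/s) 2.026e+06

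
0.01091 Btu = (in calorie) 2.751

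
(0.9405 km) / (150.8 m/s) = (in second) 6.237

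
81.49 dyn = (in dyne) 81.49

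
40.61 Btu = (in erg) 4.285e+11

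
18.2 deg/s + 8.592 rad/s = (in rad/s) 8.91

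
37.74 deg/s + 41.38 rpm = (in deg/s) 286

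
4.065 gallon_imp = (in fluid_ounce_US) 624.9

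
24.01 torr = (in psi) 0.4643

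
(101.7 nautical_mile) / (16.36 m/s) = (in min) 191.9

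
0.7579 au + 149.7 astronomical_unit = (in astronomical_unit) 150.5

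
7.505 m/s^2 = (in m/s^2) 7.505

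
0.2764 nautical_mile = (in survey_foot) 1679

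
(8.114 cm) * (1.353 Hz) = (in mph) 0.2456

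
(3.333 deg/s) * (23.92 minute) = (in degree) 4784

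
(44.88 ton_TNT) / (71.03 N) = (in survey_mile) 1.643e+06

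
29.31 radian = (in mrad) 2.931e+04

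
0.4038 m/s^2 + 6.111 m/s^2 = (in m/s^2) 6.515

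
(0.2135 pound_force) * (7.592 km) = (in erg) 7.21e+10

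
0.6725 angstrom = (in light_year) 7.108e-27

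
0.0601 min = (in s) 3.606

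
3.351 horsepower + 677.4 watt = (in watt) 3176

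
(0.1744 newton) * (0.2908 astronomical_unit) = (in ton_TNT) 1.813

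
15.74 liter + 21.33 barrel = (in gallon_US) 900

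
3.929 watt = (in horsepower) 0.005269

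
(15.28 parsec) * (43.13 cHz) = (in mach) 5.972e+14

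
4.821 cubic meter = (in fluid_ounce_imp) 1.697e+05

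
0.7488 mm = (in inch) 0.02948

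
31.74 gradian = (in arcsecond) 1.028e+05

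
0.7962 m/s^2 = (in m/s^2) 0.7962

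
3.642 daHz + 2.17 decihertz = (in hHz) 0.3664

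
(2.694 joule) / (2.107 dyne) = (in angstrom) 1.279e+15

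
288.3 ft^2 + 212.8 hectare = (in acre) 525.8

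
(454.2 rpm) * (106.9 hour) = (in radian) 1.83e+07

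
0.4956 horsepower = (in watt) 369.6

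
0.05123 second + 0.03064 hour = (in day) 0.001277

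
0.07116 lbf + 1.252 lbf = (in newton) 5.886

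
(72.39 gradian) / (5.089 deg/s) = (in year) 4.06e-07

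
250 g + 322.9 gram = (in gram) 572.9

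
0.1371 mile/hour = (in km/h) 0.2206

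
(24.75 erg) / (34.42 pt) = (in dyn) 20.38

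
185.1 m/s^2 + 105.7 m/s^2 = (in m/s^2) 290.8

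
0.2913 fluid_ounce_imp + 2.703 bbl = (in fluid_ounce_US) 1.453e+04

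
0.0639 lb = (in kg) 0.02898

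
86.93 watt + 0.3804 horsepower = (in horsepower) 0.497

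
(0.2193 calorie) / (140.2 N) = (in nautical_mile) 3.534e-06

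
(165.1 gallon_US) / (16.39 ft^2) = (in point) 1163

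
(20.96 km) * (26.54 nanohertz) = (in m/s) 0.0005563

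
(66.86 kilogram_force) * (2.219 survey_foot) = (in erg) 4.435e+09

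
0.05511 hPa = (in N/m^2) 5.511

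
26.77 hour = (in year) 0.003056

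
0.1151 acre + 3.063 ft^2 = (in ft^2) 5017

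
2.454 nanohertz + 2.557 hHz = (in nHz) 2.557e+11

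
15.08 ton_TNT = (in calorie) 1.508e+10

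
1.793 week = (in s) 1.084e+06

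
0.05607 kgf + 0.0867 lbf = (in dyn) 9.355e+04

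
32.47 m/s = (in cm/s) 3247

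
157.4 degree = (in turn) 0.4372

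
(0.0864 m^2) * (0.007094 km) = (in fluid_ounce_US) 2.073e+04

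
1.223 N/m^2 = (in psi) 0.0001774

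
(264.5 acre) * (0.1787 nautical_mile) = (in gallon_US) 9.358e+10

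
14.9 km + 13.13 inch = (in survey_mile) 9.259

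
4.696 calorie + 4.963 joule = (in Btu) 0.02333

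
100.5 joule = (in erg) 1.005e+09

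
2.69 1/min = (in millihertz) 44.83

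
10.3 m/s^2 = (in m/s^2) 10.3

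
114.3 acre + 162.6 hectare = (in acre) 516.1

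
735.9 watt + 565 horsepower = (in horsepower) 566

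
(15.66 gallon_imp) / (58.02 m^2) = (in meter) 0.001227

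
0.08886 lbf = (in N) 0.3953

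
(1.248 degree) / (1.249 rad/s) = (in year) 5.53e-10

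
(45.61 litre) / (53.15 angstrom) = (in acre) 2121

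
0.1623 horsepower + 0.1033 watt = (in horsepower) 0.1624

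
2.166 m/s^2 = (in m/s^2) 2.166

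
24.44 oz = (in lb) 1.528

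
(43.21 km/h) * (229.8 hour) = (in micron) 9.93e+12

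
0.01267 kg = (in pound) 0.02793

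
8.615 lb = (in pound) 8.615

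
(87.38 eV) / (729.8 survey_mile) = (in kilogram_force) 1.215e-24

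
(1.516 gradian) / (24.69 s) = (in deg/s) 0.05526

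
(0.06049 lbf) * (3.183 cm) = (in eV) 5.346e+16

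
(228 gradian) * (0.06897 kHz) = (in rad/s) 247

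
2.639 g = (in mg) 2639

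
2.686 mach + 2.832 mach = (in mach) 5.518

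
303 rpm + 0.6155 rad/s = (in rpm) 308.9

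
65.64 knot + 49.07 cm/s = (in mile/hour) 76.63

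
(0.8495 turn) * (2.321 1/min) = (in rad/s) 0.2065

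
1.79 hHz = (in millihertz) 1.79e+05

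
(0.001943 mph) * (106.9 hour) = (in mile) 0.2077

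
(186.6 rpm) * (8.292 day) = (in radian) 1.4e+07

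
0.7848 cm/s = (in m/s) 0.007848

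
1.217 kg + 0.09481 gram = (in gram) 1217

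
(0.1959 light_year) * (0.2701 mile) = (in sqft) 8.672e+18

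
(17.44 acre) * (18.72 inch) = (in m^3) 3.356e+04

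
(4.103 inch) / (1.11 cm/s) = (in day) 0.0001087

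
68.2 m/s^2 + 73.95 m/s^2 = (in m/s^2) 142.2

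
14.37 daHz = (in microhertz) 1.437e+08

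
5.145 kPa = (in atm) 0.05078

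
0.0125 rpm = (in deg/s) 0.075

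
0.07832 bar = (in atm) 0.0773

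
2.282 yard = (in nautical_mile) 0.001127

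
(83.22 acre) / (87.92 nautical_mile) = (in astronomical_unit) 1.383e-11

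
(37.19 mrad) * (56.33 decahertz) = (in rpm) 200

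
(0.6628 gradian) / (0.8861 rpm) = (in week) 1.855e-07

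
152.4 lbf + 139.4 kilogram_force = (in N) 2045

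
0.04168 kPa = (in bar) 0.0004168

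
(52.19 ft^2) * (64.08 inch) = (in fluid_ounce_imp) 2.778e+05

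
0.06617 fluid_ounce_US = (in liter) 0.001957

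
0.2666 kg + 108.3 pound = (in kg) 49.39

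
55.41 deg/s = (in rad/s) 0.9671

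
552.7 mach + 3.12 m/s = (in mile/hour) 4.21e+05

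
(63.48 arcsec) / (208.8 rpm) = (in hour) 3.91e-09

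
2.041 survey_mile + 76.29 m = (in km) 3.361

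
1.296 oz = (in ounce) 1.296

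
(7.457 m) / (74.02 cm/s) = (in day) 0.0001166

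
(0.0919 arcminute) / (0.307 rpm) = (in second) 0.0008315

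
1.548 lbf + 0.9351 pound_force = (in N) 11.05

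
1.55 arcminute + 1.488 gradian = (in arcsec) 4914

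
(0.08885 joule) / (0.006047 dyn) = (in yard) 1.607e+06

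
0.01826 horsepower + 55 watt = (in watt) 68.62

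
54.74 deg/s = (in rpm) 9.123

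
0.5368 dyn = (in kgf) 5.474e-07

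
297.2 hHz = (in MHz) 0.02972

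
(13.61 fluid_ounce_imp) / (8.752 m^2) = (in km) 4.418e-08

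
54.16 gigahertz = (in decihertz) 5.416e+11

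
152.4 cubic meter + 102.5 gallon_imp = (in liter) 1.529e+05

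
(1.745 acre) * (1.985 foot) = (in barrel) 2.687e+04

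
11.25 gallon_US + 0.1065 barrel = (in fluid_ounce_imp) 2095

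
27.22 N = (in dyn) 2.722e+06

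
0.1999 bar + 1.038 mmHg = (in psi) 2.919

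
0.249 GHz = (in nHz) 2.49e+17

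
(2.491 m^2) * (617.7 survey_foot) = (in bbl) 2950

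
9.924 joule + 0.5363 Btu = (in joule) 575.8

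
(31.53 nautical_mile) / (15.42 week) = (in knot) 0.01217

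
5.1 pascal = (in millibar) 0.051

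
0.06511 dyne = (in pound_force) 1.464e-07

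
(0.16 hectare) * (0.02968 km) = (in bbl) 2.987e+05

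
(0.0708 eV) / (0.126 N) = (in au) 6.018e-31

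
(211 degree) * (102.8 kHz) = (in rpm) 3.615e+06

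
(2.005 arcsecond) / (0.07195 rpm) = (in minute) 2.15e-05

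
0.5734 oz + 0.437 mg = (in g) 16.26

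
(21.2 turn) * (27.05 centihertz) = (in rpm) 344.1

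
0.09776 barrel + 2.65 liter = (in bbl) 0.1144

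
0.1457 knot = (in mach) 0.0002201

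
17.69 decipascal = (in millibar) 0.01769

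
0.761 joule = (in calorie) 0.1819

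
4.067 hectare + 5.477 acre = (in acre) 15.53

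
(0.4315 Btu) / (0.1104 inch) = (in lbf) 3.65e+04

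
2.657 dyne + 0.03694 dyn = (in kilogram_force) 2.747e-06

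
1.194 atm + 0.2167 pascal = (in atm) 1.194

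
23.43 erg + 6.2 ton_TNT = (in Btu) 2.459e+07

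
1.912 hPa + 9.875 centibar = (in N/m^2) 1.007e+04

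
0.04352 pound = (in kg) 0.01974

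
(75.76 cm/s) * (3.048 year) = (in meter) 7.282e+07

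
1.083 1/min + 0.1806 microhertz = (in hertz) 0.01805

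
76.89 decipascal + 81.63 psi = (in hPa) 5628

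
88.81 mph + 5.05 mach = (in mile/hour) 3935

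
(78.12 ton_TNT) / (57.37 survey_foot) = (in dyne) 1.869e+15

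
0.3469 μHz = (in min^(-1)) 2.081e-05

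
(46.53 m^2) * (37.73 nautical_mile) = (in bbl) 2.045e+07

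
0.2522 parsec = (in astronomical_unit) 5.202e+04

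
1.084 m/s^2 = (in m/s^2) 1.084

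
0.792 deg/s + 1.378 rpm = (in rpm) 1.51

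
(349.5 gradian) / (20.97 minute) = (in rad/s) 0.004363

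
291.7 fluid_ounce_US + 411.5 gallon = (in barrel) 9.852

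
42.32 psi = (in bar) 2.918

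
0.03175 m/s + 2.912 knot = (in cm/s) 153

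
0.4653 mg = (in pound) 1.026e-06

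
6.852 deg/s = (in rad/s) 0.1196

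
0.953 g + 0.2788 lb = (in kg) 0.1274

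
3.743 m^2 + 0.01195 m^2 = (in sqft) 40.42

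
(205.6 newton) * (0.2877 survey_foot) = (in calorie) 4.309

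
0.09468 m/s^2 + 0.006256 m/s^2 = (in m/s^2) 0.1009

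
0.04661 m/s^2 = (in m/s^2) 0.04661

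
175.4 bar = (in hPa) 1.754e+05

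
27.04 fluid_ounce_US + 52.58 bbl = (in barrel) 52.59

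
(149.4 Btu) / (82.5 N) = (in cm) 1.911e+05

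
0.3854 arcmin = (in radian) 0.0001121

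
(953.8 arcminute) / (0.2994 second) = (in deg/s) 53.1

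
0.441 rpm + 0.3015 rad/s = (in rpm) 3.32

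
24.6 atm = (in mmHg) 1.87e+04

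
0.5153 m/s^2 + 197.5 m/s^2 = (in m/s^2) 198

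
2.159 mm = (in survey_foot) 0.007083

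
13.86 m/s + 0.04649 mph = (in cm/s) 1388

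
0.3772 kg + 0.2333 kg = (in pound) 1.346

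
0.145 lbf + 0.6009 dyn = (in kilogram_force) 0.06577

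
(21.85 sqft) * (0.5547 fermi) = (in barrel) 7.082e-15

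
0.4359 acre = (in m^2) 1764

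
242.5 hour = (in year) 0.02768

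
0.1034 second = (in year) 3.279e-09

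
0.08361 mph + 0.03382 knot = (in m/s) 0.05478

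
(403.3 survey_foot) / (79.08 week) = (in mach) 7.548e-09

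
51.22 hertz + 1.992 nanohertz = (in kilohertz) 0.05122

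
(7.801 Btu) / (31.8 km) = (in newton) 0.2588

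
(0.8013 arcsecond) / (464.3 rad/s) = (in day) 9.684e-14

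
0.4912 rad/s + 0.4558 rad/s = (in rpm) 9.043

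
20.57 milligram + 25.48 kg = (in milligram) 2.548e+07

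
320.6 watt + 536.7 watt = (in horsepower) 1.15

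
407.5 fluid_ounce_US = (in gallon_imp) 2.651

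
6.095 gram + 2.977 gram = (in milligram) 9072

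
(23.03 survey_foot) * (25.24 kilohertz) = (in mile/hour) 3.963e+05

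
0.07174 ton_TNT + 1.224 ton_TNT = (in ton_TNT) 1.296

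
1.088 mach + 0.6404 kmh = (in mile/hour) 829.1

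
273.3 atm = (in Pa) 2.769e+07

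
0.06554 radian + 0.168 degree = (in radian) 0.06847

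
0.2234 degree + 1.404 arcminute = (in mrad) 4.307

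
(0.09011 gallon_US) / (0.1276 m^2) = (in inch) 0.1052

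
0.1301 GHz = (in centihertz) 1.301e+10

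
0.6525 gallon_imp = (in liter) 2.966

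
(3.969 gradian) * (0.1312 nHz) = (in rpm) 7.811e-11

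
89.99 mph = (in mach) 0.1181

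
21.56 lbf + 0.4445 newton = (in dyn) 9.635e+06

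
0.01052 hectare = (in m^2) 105.2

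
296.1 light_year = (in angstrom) 2.801e+28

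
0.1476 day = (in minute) 212.5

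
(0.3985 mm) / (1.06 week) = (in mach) 1.826e-12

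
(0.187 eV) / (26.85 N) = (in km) 1.116e-24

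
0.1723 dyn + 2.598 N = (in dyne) 2.598e+05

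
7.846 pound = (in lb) 7.846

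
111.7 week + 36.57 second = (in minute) 1.126e+06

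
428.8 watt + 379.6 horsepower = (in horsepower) 380.2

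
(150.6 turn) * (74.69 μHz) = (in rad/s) 0.07068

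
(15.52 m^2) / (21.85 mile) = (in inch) 0.01738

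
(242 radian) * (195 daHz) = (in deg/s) 2.704e+07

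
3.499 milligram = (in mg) 3.499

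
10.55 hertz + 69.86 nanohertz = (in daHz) 1.055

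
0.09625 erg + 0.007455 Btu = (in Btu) 0.007455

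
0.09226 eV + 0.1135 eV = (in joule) 3.297e-20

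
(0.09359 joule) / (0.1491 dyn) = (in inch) 2.471e+06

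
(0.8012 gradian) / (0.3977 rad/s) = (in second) 0.03165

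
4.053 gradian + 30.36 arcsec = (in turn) 0.01016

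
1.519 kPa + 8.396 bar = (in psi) 122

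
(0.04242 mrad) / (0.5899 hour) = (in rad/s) 1.998e-08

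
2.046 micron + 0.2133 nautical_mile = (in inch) 1.555e+04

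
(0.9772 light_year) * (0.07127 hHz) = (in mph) 1.474e+17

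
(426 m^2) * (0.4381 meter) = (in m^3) 186.6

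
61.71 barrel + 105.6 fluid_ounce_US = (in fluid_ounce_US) 3.319e+05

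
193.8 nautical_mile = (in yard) 3.925e+05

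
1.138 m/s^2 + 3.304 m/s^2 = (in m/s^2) 4.442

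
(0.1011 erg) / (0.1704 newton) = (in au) 3.966e-19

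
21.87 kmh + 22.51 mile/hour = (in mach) 0.04739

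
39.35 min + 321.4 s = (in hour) 0.7451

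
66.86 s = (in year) 2.12e-06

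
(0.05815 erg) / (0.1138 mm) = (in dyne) 5.11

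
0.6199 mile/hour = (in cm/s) 27.71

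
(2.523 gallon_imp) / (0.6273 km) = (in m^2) 1.828e-05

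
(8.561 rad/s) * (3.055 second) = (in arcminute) 8.991e+04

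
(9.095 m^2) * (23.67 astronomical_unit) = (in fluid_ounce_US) 1.089e+18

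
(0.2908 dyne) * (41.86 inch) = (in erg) 30.92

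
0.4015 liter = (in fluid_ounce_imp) 14.13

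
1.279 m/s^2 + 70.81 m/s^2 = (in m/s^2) 72.09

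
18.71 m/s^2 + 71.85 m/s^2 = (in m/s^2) 90.56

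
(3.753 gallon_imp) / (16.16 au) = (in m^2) 7.057e-15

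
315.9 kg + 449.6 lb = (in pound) 1146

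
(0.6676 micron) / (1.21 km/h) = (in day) 2.299e-11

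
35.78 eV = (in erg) 5.733e-11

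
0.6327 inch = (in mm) 16.07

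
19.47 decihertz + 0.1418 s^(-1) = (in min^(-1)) 125.3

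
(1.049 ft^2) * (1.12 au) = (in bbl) 1.027e+11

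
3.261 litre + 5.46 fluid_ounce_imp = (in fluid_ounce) 115.5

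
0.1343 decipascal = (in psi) 1.948e-06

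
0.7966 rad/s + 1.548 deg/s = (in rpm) 7.865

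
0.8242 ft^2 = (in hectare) 7.657e-06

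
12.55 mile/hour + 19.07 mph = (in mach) 0.04151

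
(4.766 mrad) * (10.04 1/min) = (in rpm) 0.007616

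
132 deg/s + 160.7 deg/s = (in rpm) 48.78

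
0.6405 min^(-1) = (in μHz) 1.068e+04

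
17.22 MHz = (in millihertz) 1.722e+10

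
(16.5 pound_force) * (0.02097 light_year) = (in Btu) 1.38e+13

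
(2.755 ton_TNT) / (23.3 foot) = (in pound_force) 3.649e+08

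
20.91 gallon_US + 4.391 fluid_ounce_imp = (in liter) 79.28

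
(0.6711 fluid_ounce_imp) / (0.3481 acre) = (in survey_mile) 8.411e-12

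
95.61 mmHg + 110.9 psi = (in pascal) 7.774e+05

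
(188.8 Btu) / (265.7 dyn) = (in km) 7.497e+04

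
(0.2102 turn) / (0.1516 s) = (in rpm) 83.19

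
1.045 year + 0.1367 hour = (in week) 54.49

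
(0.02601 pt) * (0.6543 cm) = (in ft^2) 6.462e-07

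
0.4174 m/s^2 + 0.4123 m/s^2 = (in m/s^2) 0.8297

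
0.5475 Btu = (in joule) 577.6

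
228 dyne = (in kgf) 0.0002325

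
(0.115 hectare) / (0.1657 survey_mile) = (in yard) 4.716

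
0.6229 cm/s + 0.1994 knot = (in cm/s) 10.88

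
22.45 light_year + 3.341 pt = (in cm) 2.124e+19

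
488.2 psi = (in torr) 2.525e+04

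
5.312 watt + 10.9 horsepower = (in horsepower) 10.91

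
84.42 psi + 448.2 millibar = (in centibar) 626.9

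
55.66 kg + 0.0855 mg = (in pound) 122.7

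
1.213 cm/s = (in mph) 0.02713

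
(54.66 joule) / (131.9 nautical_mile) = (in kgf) 2.282e-05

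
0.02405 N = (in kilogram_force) 0.002452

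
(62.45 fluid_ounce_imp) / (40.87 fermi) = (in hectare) 4.342e+06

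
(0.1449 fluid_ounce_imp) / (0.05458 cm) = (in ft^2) 0.08119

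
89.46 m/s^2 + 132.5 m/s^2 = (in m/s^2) 222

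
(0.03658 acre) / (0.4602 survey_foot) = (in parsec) 3.42e-14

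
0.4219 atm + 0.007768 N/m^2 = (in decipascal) 4.275e+05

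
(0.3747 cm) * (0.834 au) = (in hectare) 4.675e+04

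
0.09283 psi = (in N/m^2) 640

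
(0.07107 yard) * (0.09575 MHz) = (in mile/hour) 1.392e+04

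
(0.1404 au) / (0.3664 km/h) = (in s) 2.064e+11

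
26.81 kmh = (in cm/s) 744.7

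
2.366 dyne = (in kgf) 2.413e-06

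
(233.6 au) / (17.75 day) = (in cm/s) 2.279e+09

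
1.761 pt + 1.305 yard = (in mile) 0.0007419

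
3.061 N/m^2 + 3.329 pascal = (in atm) 6.306e-05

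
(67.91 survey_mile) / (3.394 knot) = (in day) 0.7245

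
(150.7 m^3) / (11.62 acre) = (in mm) 3.205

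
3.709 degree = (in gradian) 4.121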